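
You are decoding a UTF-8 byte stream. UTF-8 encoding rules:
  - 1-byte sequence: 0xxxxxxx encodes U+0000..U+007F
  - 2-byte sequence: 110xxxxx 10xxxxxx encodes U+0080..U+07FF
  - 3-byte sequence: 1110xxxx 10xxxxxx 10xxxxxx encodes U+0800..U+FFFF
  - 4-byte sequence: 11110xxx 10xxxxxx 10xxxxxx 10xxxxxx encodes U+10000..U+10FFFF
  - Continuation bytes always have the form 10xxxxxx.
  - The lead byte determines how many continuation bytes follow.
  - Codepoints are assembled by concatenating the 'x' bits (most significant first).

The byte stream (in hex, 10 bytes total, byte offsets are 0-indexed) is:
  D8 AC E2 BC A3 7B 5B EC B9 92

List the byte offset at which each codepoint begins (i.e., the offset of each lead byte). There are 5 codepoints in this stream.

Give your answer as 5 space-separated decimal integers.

Answer: 0 2 5 6 7

Derivation:
Byte[0]=D8: 2-byte lead, need 1 cont bytes. acc=0x18
Byte[1]=AC: continuation. acc=(acc<<6)|0x2C=0x62C
Completed: cp=U+062C (starts at byte 0)
Byte[2]=E2: 3-byte lead, need 2 cont bytes. acc=0x2
Byte[3]=BC: continuation. acc=(acc<<6)|0x3C=0xBC
Byte[4]=A3: continuation. acc=(acc<<6)|0x23=0x2F23
Completed: cp=U+2F23 (starts at byte 2)
Byte[5]=7B: 1-byte ASCII. cp=U+007B
Byte[6]=5B: 1-byte ASCII. cp=U+005B
Byte[7]=EC: 3-byte lead, need 2 cont bytes. acc=0xC
Byte[8]=B9: continuation. acc=(acc<<6)|0x39=0x339
Byte[9]=92: continuation. acc=(acc<<6)|0x12=0xCE52
Completed: cp=U+CE52 (starts at byte 7)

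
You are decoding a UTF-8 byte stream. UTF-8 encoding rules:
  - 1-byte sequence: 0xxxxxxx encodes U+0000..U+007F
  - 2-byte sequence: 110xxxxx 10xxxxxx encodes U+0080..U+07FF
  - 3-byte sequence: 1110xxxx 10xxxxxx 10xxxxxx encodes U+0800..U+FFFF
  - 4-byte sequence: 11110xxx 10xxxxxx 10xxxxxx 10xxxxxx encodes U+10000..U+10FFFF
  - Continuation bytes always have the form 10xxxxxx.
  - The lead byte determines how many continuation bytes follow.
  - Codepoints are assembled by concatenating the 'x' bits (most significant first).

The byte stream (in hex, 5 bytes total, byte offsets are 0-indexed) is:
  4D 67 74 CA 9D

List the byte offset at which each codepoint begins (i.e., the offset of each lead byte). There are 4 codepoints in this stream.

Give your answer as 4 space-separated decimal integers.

Answer: 0 1 2 3

Derivation:
Byte[0]=4D: 1-byte ASCII. cp=U+004D
Byte[1]=67: 1-byte ASCII. cp=U+0067
Byte[2]=74: 1-byte ASCII. cp=U+0074
Byte[3]=CA: 2-byte lead, need 1 cont bytes. acc=0xA
Byte[4]=9D: continuation. acc=(acc<<6)|0x1D=0x29D
Completed: cp=U+029D (starts at byte 3)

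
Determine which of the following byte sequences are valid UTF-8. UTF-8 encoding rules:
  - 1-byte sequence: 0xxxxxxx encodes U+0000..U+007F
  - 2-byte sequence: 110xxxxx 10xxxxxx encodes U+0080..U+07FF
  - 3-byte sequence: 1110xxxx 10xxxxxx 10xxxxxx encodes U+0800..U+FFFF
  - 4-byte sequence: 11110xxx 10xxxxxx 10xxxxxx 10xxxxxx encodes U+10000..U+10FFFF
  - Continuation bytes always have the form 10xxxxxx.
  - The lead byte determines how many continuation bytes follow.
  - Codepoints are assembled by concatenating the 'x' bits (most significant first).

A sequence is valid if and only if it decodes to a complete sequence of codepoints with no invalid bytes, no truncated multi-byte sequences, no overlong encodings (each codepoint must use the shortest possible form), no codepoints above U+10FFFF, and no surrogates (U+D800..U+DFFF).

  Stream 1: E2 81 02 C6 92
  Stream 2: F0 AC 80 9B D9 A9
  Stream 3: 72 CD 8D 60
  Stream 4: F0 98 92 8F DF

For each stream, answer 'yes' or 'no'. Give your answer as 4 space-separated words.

Stream 1: error at byte offset 2. INVALID
Stream 2: decodes cleanly. VALID
Stream 3: decodes cleanly. VALID
Stream 4: error at byte offset 5. INVALID

Answer: no yes yes no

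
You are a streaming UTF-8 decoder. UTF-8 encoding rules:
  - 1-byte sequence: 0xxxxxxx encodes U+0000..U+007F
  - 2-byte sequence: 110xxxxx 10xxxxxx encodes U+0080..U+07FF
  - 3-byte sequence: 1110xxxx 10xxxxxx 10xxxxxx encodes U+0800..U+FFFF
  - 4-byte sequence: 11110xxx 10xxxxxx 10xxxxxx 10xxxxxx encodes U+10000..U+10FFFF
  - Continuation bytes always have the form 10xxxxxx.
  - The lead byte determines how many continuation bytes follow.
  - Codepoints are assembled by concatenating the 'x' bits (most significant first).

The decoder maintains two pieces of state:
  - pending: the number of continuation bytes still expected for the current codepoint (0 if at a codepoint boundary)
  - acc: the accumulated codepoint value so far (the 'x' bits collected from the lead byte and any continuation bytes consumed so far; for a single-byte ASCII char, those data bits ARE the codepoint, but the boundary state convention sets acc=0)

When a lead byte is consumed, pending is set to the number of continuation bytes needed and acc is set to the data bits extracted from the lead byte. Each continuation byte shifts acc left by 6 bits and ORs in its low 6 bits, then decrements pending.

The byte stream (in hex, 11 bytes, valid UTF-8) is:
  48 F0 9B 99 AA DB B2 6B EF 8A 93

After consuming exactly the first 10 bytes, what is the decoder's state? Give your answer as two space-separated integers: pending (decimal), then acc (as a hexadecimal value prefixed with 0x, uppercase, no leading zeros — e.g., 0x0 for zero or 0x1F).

Answer: 1 0x3CA

Derivation:
Byte[0]=48: 1-byte. pending=0, acc=0x0
Byte[1]=F0: 4-byte lead. pending=3, acc=0x0
Byte[2]=9B: continuation. acc=(acc<<6)|0x1B=0x1B, pending=2
Byte[3]=99: continuation. acc=(acc<<6)|0x19=0x6D9, pending=1
Byte[4]=AA: continuation. acc=(acc<<6)|0x2A=0x1B66A, pending=0
Byte[5]=DB: 2-byte lead. pending=1, acc=0x1B
Byte[6]=B2: continuation. acc=(acc<<6)|0x32=0x6F2, pending=0
Byte[7]=6B: 1-byte. pending=0, acc=0x0
Byte[8]=EF: 3-byte lead. pending=2, acc=0xF
Byte[9]=8A: continuation. acc=(acc<<6)|0x0A=0x3CA, pending=1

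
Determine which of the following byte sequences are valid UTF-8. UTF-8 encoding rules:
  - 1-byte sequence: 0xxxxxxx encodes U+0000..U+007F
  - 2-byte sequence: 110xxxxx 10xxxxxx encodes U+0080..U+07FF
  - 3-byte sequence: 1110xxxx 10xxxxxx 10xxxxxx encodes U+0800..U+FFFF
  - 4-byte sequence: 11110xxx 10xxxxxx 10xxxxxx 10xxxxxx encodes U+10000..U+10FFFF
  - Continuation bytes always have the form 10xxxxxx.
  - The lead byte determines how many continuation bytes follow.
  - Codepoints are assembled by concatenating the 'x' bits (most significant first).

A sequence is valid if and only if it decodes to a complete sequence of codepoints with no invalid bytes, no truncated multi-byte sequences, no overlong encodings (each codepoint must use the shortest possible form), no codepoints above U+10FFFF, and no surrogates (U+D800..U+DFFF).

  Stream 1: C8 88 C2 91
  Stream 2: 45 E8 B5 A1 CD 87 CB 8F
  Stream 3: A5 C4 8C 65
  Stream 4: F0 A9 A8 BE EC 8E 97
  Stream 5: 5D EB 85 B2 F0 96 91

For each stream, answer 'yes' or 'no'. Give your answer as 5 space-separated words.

Stream 1: decodes cleanly. VALID
Stream 2: decodes cleanly. VALID
Stream 3: error at byte offset 0. INVALID
Stream 4: decodes cleanly. VALID
Stream 5: error at byte offset 7. INVALID

Answer: yes yes no yes no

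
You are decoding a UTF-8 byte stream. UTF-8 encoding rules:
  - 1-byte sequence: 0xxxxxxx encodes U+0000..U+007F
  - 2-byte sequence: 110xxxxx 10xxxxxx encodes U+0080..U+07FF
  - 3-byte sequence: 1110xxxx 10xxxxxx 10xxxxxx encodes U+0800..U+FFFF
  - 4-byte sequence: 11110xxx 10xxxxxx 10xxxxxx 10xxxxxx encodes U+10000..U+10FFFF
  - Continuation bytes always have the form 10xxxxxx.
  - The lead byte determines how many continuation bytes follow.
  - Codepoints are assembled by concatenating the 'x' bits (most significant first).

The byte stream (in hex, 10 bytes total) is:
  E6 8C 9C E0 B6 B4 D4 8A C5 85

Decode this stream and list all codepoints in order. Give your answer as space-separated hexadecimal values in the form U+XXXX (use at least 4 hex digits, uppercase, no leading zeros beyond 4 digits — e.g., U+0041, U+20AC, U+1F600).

Answer: U+631C U+0DB4 U+050A U+0145

Derivation:
Byte[0]=E6: 3-byte lead, need 2 cont bytes. acc=0x6
Byte[1]=8C: continuation. acc=(acc<<6)|0x0C=0x18C
Byte[2]=9C: continuation. acc=(acc<<6)|0x1C=0x631C
Completed: cp=U+631C (starts at byte 0)
Byte[3]=E0: 3-byte lead, need 2 cont bytes. acc=0x0
Byte[4]=B6: continuation. acc=(acc<<6)|0x36=0x36
Byte[5]=B4: continuation. acc=(acc<<6)|0x34=0xDB4
Completed: cp=U+0DB4 (starts at byte 3)
Byte[6]=D4: 2-byte lead, need 1 cont bytes. acc=0x14
Byte[7]=8A: continuation. acc=(acc<<6)|0x0A=0x50A
Completed: cp=U+050A (starts at byte 6)
Byte[8]=C5: 2-byte lead, need 1 cont bytes. acc=0x5
Byte[9]=85: continuation. acc=(acc<<6)|0x05=0x145
Completed: cp=U+0145 (starts at byte 8)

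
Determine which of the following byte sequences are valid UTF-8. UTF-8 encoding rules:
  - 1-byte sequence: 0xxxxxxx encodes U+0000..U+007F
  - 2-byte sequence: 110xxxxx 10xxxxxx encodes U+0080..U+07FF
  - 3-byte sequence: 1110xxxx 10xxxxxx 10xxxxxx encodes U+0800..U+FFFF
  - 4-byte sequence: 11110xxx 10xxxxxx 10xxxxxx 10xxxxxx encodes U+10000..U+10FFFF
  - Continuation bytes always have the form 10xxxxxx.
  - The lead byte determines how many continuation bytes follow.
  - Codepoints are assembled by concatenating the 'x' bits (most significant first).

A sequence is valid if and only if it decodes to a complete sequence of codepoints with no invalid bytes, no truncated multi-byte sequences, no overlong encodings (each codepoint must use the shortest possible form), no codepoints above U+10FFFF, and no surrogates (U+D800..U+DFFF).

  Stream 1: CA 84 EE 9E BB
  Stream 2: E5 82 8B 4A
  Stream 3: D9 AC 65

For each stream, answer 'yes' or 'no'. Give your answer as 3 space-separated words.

Stream 1: decodes cleanly. VALID
Stream 2: decodes cleanly. VALID
Stream 3: decodes cleanly. VALID

Answer: yes yes yes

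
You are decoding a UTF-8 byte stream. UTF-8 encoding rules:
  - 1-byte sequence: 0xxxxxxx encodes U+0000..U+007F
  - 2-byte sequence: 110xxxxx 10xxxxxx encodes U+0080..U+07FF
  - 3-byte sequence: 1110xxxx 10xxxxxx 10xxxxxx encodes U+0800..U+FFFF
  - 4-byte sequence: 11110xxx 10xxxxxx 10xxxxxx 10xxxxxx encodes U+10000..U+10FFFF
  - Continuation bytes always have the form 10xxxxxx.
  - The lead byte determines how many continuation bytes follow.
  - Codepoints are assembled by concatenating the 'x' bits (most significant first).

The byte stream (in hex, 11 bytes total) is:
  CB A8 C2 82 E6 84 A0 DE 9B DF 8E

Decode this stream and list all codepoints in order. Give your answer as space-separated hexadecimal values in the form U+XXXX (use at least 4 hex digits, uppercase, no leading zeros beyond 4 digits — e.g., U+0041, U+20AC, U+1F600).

Byte[0]=CB: 2-byte lead, need 1 cont bytes. acc=0xB
Byte[1]=A8: continuation. acc=(acc<<6)|0x28=0x2E8
Completed: cp=U+02E8 (starts at byte 0)
Byte[2]=C2: 2-byte lead, need 1 cont bytes. acc=0x2
Byte[3]=82: continuation. acc=(acc<<6)|0x02=0x82
Completed: cp=U+0082 (starts at byte 2)
Byte[4]=E6: 3-byte lead, need 2 cont bytes. acc=0x6
Byte[5]=84: continuation. acc=(acc<<6)|0x04=0x184
Byte[6]=A0: continuation. acc=(acc<<6)|0x20=0x6120
Completed: cp=U+6120 (starts at byte 4)
Byte[7]=DE: 2-byte lead, need 1 cont bytes. acc=0x1E
Byte[8]=9B: continuation. acc=(acc<<6)|0x1B=0x79B
Completed: cp=U+079B (starts at byte 7)
Byte[9]=DF: 2-byte lead, need 1 cont bytes. acc=0x1F
Byte[10]=8E: continuation. acc=(acc<<6)|0x0E=0x7CE
Completed: cp=U+07CE (starts at byte 9)

Answer: U+02E8 U+0082 U+6120 U+079B U+07CE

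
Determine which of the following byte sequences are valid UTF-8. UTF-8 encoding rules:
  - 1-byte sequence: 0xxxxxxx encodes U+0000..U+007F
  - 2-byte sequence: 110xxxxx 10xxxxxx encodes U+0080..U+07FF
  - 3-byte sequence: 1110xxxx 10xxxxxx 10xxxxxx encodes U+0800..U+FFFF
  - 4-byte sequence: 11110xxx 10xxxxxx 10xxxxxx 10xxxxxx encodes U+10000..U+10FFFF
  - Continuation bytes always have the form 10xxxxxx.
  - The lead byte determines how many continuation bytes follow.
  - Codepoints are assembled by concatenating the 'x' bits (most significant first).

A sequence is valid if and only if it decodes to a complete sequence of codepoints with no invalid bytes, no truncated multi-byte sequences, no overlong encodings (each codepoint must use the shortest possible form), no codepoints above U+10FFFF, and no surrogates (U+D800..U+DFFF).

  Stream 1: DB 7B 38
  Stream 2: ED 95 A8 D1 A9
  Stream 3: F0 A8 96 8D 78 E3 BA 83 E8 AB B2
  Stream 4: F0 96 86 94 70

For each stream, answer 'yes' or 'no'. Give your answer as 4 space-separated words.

Answer: no yes yes yes

Derivation:
Stream 1: error at byte offset 1. INVALID
Stream 2: decodes cleanly. VALID
Stream 3: decodes cleanly. VALID
Stream 4: decodes cleanly. VALID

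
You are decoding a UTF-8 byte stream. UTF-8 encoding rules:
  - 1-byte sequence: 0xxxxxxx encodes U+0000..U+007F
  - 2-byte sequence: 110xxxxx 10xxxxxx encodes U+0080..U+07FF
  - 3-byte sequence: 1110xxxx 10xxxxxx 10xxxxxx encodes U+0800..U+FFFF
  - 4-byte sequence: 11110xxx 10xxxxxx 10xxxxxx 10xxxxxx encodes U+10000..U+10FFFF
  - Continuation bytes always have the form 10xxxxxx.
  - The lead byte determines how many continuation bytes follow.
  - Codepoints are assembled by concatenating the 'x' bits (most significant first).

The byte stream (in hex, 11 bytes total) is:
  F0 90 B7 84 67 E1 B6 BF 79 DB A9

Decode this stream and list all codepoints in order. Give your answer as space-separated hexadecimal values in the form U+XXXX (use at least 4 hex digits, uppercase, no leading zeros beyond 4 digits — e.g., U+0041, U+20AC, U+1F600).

Byte[0]=F0: 4-byte lead, need 3 cont bytes. acc=0x0
Byte[1]=90: continuation. acc=(acc<<6)|0x10=0x10
Byte[2]=B7: continuation. acc=(acc<<6)|0x37=0x437
Byte[3]=84: continuation. acc=(acc<<6)|0x04=0x10DC4
Completed: cp=U+10DC4 (starts at byte 0)
Byte[4]=67: 1-byte ASCII. cp=U+0067
Byte[5]=E1: 3-byte lead, need 2 cont bytes. acc=0x1
Byte[6]=B6: continuation. acc=(acc<<6)|0x36=0x76
Byte[7]=BF: continuation. acc=(acc<<6)|0x3F=0x1DBF
Completed: cp=U+1DBF (starts at byte 5)
Byte[8]=79: 1-byte ASCII. cp=U+0079
Byte[9]=DB: 2-byte lead, need 1 cont bytes. acc=0x1B
Byte[10]=A9: continuation. acc=(acc<<6)|0x29=0x6E9
Completed: cp=U+06E9 (starts at byte 9)

Answer: U+10DC4 U+0067 U+1DBF U+0079 U+06E9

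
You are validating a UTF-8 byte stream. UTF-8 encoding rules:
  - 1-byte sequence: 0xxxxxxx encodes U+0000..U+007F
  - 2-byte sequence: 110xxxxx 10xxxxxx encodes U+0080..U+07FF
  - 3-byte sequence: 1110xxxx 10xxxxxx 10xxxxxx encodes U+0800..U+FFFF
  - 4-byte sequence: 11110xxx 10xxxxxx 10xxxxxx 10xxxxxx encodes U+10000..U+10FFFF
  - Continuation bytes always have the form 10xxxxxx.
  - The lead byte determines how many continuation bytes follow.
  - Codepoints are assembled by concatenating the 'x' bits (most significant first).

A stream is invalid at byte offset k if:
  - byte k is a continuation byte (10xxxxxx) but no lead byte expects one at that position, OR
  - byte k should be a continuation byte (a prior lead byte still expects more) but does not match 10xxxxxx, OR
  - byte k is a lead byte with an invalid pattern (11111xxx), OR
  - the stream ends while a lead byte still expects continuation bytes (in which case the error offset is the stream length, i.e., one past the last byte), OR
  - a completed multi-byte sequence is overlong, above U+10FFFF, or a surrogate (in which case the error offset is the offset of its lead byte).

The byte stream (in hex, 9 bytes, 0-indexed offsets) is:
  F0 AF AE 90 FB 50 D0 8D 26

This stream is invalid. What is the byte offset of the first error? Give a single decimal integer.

Answer: 4

Derivation:
Byte[0]=F0: 4-byte lead, need 3 cont bytes. acc=0x0
Byte[1]=AF: continuation. acc=(acc<<6)|0x2F=0x2F
Byte[2]=AE: continuation. acc=(acc<<6)|0x2E=0xBEE
Byte[3]=90: continuation. acc=(acc<<6)|0x10=0x2FB90
Completed: cp=U+2FB90 (starts at byte 0)
Byte[4]=FB: INVALID lead byte (not 0xxx/110x/1110/11110)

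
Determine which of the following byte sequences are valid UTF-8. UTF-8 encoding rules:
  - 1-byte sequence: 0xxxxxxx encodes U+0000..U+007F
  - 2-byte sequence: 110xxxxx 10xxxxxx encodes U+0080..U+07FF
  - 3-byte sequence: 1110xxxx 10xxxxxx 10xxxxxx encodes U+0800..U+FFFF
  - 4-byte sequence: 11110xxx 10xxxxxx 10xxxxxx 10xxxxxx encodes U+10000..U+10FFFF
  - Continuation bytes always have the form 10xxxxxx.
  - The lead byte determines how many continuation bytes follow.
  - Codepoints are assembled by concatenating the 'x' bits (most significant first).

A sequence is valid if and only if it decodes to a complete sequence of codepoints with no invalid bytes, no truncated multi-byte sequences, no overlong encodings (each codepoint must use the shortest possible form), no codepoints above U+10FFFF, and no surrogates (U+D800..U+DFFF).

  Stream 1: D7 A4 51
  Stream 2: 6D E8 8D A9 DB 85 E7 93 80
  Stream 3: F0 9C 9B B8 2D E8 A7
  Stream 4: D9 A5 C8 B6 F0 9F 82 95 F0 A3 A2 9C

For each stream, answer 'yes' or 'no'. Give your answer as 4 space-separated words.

Answer: yes yes no yes

Derivation:
Stream 1: decodes cleanly. VALID
Stream 2: decodes cleanly. VALID
Stream 3: error at byte offset 7. INVALID
Stream 4: decodes cleanly. VALID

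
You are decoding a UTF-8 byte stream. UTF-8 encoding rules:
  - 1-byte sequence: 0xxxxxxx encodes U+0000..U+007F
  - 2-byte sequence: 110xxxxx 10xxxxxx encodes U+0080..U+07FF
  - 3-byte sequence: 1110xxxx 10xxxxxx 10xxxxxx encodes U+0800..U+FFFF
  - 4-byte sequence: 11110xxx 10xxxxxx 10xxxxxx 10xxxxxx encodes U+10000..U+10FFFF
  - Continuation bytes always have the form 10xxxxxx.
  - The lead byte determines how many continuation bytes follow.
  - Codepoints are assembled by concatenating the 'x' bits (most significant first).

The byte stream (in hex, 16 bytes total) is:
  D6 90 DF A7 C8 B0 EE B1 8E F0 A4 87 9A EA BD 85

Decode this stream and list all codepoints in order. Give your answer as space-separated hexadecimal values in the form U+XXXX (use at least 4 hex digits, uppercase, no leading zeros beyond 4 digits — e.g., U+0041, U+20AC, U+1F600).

Answer: U+0590 U+07E7 U+0230 U+EC4E U+241DA U+AF45

Derivation:
Byte[0]=D6: 2-byte lead, need 1 cont bytes. acc=0x16
Byte[1]=90: continuation. acc=(acc<<6)|0x10=0x590
Completed: cp=U+0590 (starts at byte 0)
Byte[2]=DF: 2-byte lead, need 1 cont bytes. acc=0x1F
Byte[3]=A7: continuation. acc=(acc<<6)|0x27=0x7E7
Completed: cp=U+07E7 (starts at byte 2)
Byte[4]=C8: 2-byte lead, need 1 cont bytes. acc=0x8
Byte[5]=B0: continuation. acc=(acc<<6)|0x30=0x230
Completed: cp=U+0230 (starts at byte 4)
Byte[6]=EE: 3-byte lead, need 2 cont bytes. acc=0xE
Byte[7]=B1: continuation. acc=(acc<<6)|0x31=0x3B1
Byte[8]=8E: continuation. acc=(acc<<6)|0x0E=0xEC4E
Completed: cp=U+EC4E (starts at byte 6)
Byte[9]=F0: 4-byte lead, need 3 cont bytes. acc=0x0
Byte[10]=A4: continuation. acc=(acc<<6)|0x24=0x24
Byte[11]=87: continuation. acc=(acc<<6)|0x07=0x907
Byte[12]=9A: continuation. acc=(acc<<6)|0x1A=0x241DA
Completed: cp=U+241DA (starts at byte 9)
Byte[13]=EA: 3-byte lead, need 2 cont bytes. acc=0xA
Byte[14]=BD: continuation. acc=(acc<<6)|0x3D=0x2BD
Byte[15]=85: continuation. acc=(acc<<6)|0x05=0xAF45
Completed: cp=U+AF45 (starts at byte 13)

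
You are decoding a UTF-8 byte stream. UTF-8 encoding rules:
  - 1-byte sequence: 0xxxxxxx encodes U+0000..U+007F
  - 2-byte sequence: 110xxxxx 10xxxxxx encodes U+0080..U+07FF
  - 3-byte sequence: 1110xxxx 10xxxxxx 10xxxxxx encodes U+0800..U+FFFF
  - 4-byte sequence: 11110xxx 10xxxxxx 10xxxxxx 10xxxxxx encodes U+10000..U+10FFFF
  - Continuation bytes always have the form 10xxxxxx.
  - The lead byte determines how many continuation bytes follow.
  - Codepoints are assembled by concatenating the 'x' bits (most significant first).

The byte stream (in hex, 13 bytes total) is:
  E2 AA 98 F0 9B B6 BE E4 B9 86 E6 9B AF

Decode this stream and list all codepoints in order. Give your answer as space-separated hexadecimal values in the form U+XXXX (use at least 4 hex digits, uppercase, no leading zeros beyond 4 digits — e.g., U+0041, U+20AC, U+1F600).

Answer: U+2A98 U+1BDBE U+4E46 U+66EF

Derivation:
Byte[0]=E2: 3-byte lead, need 2 cont bytes. acc=0x2
Byte[1]=AA: continuation. acc=(acc<<6)|0x2A=0xAA
Byte[2]=98: continuation. acc=(acc<<6)|0x18=0x2A98
Completed: cp=U+2A98 (starts at byte 0)
Byte[3]=F0: 4-byte lead, need 3 cont bytes. acc=0x0
Byte[4]=9B: continuation. acc=(acc<<6)|0x1B=0x1B
Byte[5]=B6: continuation. acc=(acc<<6)|0x36=0x6F6
Byte[6]=BE: continuation. acc=(acc<<6)|0x3E=0x1BDBE
Completed: cp=U+1BDBE (starts at byte 3)
Byte[7]=E4: 3-byte lead, need 2 cont bytes. acc=0x4
Byte[8]=B9: continuation. acc=(acc<<6)|0x39=0x139
Byte[9]=86: continuation. acc=(acc<<6)|0x06=0x4E46
Completed: cp=U+4E46 (starts at byte 7)
Byte[10]=E6: 3-byte lead, need 2 cont bytes. acc=0x6
Byte[11]=9B: continuation. acc=(acc<<6)|0x1B=0x19B
Byte[12]=AF: continuation. acc=(acc<<6)|0x2F=0x66EF
Completed: cp=U+66EF (starts at byte 10)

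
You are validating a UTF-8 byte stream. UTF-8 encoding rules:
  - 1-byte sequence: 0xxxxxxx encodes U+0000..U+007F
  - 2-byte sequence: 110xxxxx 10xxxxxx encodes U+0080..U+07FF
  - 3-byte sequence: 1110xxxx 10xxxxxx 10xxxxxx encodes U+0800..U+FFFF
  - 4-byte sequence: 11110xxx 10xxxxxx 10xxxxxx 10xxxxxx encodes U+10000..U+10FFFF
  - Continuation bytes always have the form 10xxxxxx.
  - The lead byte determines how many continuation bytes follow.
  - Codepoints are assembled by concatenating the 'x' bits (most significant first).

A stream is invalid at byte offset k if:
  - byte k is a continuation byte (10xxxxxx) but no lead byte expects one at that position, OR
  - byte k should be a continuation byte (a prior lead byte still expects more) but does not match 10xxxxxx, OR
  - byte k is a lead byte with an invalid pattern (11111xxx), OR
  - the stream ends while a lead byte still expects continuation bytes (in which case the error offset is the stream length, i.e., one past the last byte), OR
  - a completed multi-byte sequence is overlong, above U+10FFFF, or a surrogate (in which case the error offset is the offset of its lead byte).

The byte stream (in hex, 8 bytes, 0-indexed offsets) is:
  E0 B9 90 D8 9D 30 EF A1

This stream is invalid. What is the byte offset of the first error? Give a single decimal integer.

Byte[0]=E0: 3-byte lead, need 2 cont bytes. acc=0x0
Byte[1]=B9: continuation. acc=(acc<<6)|0x39=0x39
Byte[2]=90: continuation. acc=(acc<<6)|0x10=0xE50
Completed: cp=U+0E50 (starts at byte 0)
Byte[3]=D8: 2-byte lead, need 1 cont bytes. acc=0x18
Byte[4]=9D: continuation. acc=(acc<<6)|0x1D=0x61D
Completed: cp=U+061D (starts at byte 3)
Byte[5]=30: 1-byte ASCII. cp=U+0030
Byte[6]=EF: 3-byte lead, need 2 cont bytes. acc=0xF
Byte[7]=A1: continuation. acc=(acc<<6)|0x21=0x3E1
Byte[8]: stream ended, expected continuation. INVALID

Answer: 8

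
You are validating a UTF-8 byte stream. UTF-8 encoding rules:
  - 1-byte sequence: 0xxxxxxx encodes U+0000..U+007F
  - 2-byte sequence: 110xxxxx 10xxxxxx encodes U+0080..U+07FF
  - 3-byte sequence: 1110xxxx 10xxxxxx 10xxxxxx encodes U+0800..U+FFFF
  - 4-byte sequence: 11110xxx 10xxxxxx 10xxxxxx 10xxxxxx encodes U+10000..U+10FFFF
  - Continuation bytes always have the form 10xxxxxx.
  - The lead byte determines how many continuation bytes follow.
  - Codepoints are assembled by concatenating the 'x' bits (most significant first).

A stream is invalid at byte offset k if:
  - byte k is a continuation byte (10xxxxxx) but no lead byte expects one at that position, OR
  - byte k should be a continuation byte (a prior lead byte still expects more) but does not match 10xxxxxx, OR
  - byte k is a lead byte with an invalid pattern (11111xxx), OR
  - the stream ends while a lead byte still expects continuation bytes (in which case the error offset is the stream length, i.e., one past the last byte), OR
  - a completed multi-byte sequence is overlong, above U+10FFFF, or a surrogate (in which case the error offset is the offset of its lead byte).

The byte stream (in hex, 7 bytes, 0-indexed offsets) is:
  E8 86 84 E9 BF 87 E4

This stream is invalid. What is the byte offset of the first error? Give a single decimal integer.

Byte[0]=E8: 3-byte lead, need 2 cont bytes. acc=0x8
Byte[1]=86: continuation. acc=(acc<<6)|0x06=0x206
Byte[2]=84: continuation. acc=(acc<<6)|0x04=0x8184
Completed: cp=U+8184 (starts at byte 0)
Byte[3]=E9: 3-byte lead, need 2 cont bytes. acc=0x9
Byte[4]=BF: continuation. acc=(acc<<6)|0x3F=0x27F
Byte[5]=87: continuation. acc=(acc<<6)|0x07=0x9FC7
Completed: cp=U+9FC7 (starts at byte 3)
Byte[6]=E4: 3-byte lead, need 2 cont bytes. acc=0x4
Byte[7]: stream ended, expected continuation. INVALID

Answer: 7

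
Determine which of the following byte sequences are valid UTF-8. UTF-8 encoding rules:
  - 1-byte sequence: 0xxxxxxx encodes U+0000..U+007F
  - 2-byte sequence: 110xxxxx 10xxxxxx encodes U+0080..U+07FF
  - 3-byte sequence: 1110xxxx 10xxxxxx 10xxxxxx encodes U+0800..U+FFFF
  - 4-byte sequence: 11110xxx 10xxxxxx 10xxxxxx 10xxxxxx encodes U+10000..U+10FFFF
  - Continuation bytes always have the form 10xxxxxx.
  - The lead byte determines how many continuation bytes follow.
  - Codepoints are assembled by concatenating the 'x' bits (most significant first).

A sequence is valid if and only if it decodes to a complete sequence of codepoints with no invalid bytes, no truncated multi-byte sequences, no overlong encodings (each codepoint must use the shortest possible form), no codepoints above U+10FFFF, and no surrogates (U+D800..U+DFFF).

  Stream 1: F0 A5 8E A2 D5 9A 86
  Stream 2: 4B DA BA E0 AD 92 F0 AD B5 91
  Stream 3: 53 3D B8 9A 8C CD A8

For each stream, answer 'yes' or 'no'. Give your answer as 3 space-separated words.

Stream 1: error at byte offset 6. INVALID
Stream 2: decodes cleanly. VALID
Stream 3: error at byte offset 2. INVALID

Answer: no yes no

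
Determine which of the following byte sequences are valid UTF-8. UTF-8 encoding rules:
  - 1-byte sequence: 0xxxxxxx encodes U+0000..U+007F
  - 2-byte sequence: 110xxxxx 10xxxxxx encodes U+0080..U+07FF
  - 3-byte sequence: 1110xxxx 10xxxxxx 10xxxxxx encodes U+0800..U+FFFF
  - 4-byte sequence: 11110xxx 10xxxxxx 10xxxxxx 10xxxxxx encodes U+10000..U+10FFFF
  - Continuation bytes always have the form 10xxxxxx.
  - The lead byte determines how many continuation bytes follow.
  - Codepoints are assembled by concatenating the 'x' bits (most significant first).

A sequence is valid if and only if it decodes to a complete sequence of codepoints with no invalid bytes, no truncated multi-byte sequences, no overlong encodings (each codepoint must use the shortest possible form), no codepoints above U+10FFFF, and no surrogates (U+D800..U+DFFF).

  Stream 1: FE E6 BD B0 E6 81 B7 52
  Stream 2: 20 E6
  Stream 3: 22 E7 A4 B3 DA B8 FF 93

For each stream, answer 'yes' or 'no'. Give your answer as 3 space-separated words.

Stream 1: error at byte offset 0. INVALID
Stream 2: error at byte offset 2. INVALID
Stream 3: error at byte offset 6. INVALID

Answer: no no no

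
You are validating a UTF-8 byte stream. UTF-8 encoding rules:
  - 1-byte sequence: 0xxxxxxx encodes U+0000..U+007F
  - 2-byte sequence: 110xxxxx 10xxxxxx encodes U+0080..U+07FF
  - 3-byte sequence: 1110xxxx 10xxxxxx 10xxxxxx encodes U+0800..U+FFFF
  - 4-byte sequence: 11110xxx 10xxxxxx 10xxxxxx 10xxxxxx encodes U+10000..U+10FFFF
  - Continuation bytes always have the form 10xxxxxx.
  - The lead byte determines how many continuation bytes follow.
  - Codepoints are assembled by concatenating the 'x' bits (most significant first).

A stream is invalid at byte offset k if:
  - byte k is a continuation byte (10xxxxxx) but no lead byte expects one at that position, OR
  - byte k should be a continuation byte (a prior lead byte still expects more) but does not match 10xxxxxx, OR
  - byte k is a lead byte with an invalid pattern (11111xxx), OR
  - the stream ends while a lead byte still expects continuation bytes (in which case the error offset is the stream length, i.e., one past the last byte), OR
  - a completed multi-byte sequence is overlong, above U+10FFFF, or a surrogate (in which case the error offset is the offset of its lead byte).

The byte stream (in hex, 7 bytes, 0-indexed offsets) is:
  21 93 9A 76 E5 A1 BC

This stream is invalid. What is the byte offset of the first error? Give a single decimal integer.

Answer: 1

Derivation:
Byte[0]=21: 1-byte ASCII. cp=U+0021
Byte[1]=93: INVALID lead byte (not 0xxx/110x/1110/11110)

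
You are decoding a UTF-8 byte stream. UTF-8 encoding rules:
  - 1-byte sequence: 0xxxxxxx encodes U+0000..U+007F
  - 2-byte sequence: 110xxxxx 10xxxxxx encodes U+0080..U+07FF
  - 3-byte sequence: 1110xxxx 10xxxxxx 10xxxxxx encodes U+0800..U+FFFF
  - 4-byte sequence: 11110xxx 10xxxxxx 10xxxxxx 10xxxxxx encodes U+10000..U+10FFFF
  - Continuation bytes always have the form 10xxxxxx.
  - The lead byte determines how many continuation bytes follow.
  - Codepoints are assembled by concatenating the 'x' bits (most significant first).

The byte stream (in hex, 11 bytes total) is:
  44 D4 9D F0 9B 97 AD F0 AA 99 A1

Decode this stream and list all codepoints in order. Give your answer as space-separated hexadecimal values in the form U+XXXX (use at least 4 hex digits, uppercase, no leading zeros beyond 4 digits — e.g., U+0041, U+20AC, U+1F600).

Answer: U+0044 U+051D U+1B5ED U+2A661

Derivation:
Byte[0]=44: 1-byte ASCII. cp=U+0044
Byte[1]=D4: 2-byte lead, need 1 cont bytes. acc=0x14
Byte[2]=9D: continuation. acc=(acc<<6)|0x1D=0x51D
Completed: cp=U+051D (starts at byte 1)
Byte[3]=F0: 4-byte lead, need 3 cont bytes. acc=0x0
Byte[4]=9B: continuation. acc=(acc<<6)|0x1B=0x1B
Byte[5]=97: continuation. acc=(acc<<6)|0x17=0x6D7
Byte[6]=AD: continuation. acc=(acc<<6)|0x2D=0x1B5ED
Completed: cp=U+1B5ED (starts at byte 3)
Byte[7]=F0: 4-byte lead, need 3 cont bytes. acc=0x0
Byte[8]=AA: continuation. acc=(acc<<6)|0x2A=0x2A
Byte[9]=99: continuation. acc=(acc<<6)|0x19=0xA99
Byte[10]=A1: continuation. acc=(acc<<6)|0x21=0x2A661
Completed: cp=U+2A661 (starts at byte 7)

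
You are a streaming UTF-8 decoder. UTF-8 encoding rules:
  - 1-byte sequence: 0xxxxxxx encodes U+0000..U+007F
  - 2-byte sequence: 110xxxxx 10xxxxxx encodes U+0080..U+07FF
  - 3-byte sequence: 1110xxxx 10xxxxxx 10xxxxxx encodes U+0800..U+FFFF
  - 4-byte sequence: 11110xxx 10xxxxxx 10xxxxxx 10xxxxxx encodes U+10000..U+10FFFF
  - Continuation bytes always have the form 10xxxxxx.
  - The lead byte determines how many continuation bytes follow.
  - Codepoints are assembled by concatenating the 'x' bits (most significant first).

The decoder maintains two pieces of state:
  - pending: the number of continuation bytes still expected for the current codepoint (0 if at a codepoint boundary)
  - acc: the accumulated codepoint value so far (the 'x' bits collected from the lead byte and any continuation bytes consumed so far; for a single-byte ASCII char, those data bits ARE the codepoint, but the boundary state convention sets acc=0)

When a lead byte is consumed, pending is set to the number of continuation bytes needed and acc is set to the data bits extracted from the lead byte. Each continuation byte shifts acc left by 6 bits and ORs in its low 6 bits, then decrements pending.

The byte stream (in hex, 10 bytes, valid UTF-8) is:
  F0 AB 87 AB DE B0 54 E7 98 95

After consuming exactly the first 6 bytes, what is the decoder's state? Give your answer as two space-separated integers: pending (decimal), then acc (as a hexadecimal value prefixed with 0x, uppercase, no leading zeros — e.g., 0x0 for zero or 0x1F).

Byte[0]=F0: 4-byte lead. pending=3, acc=0x0
Byte[1]=AB: continuation. acc=(acc<<6)|0x2B=0x2B, pending=2
Byte[2]=87: continuation. acc=(acc<<6)|0x07=0xAC7, pending=1
Byte[3]=AB: continuation. acc=(acc<<6)|0x2B=0x2B1EB, pending=0
Byte[4]=DE: 2-byte lead. pending=1, acc=0x1E
Byte[5]=B0: continuation. acc=(acc<<6)|0x30=0x7B0, pending=0

Answer: 0 0x7B0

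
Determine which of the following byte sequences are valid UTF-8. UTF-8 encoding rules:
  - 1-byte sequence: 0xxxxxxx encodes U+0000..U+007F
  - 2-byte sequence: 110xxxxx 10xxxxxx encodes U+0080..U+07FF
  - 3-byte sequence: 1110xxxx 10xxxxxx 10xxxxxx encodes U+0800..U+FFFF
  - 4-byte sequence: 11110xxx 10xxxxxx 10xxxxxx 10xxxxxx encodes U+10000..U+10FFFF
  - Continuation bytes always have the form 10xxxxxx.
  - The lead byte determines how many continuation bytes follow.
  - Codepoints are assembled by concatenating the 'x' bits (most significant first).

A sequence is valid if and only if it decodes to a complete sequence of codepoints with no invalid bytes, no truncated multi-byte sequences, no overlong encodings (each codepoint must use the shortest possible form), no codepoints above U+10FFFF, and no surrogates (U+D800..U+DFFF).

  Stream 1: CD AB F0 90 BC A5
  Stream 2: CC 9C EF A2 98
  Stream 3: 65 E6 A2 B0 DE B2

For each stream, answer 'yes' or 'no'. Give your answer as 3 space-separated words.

Answer: yes yes yes

Derivation:
Stream 1: decodes cleanly. VALID
Stream 2: decodes cleanly. VALID
Stream 3: decodes cleanly. VALID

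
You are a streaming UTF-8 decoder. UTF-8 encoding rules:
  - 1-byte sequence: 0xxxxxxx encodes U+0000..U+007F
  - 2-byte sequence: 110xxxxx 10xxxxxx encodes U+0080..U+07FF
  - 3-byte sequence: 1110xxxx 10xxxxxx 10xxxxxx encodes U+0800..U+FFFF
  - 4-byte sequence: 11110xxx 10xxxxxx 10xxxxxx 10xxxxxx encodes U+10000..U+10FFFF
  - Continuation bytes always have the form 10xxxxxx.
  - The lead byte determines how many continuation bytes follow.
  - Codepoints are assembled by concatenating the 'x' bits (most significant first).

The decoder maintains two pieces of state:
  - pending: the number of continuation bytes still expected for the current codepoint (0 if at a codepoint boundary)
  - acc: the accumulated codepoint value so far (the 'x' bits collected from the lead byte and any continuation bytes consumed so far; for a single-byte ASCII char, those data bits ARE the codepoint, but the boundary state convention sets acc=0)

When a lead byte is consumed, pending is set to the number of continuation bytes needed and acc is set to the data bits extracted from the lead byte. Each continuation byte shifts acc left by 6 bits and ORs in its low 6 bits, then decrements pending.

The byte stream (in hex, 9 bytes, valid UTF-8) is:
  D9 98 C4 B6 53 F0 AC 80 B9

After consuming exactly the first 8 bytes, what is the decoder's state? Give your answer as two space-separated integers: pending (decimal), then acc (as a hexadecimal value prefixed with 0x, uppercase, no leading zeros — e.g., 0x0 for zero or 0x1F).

Answer: 1 0xB00

Derivation:
Byte[0]=D9: 2-byte lead. pending=1, acc=0x19
Byte[1]=98: continuation. acc=(acc<<6)|0x18=0x658, pending=0
Byte[2]=C4: 2-byte lead. pending=1, acc=0x4
Byte[3]=B6: continuation. acc=(acc<<6)|0x36=0x136, pending=0
Byte[4]=53: 1-byte. pending=0, acc=0x0
Byte[5]=F0: 4-byte lead. pending=3, acc=0x0
Byte[6]=AC: continuation. acc=(acc<<6)|0x2C=0x2C, pending=2
Byte[7]=80: continuation. acc=(acc<<6)|0x00=0xB00, pending=1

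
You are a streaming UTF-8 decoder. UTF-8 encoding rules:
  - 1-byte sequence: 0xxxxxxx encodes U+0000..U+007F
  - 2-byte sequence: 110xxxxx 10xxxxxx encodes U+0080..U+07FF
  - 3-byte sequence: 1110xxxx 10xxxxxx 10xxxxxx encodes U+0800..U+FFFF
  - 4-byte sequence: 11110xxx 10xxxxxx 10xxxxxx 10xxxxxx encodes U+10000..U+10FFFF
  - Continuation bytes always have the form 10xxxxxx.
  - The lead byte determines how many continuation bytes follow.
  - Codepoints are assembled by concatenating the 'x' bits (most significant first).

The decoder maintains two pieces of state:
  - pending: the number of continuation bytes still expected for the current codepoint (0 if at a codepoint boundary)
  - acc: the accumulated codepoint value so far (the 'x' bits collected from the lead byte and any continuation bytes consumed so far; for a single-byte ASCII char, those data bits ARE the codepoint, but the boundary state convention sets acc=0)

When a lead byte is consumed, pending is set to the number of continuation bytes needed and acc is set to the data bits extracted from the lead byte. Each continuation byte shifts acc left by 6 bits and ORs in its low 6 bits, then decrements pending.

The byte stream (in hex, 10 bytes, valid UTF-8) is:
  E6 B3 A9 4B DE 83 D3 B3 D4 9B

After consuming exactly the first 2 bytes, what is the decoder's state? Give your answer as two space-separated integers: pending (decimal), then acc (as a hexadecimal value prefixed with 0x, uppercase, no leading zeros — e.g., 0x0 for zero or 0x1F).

Answer: 1 0x1B3

Derivation:
Byte[0]=E6: 3-byte lead. pending=2, acc=0x6
Byte[1]=B3: continuation. acc=(acc<<6)|0x33=0x1B3, pending=1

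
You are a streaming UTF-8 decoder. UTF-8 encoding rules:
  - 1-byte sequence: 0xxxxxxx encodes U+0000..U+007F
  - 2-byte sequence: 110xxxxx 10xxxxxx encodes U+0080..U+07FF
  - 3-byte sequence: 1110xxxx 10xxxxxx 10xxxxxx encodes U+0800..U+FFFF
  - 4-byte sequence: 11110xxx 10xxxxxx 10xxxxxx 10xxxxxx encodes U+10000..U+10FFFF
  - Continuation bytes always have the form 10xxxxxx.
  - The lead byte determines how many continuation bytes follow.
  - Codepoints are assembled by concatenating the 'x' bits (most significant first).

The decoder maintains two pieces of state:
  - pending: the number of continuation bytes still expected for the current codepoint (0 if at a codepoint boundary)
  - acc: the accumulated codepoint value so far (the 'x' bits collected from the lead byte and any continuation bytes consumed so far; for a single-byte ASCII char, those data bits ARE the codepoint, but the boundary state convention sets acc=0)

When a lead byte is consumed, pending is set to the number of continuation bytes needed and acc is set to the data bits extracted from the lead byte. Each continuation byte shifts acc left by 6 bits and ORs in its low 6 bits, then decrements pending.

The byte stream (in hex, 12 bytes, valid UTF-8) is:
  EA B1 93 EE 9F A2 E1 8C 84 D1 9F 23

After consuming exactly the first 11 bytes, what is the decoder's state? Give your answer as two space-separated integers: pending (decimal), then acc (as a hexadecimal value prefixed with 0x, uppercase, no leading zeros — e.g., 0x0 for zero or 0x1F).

Byte[0]=EA: 3-byte lead. pending=2, acc=0xA
Byte[1]=B1: continuation. acc=(acc<<6)|0x31=0x2B1, pending=1
Byte[2]=93: continuation. acc=(acc<<6)|0x13=0xAC53, pending=0
Byte[3]=EE: 3-byte lead. pending=2, acc=0xE
Byte[4]=9F: continuation. acc=(acc<<6)|0x1F=0x39F, pending=1
Byte[5]=A2: continuation. acc=(acc<<6)|0x22=0xE7E2, pending=0
Byte[6]=E1: 3-byte lead. pending=2, acc=0x1
Byte[7]=8C: continuation. acc=(acc<<6)|0x0C=0x4C, pending=1
Byte[8]=84: continuation. acc=(acc<<6)|0x04=0x1304, pending=0
Byte[9]=D1: 2-byte lead. pending=1, acc=0x11
Byte[10]=9F: continuation. acc=(acc<<6)|0x1F=0x45F, pending=0

Answer: 0 0x45F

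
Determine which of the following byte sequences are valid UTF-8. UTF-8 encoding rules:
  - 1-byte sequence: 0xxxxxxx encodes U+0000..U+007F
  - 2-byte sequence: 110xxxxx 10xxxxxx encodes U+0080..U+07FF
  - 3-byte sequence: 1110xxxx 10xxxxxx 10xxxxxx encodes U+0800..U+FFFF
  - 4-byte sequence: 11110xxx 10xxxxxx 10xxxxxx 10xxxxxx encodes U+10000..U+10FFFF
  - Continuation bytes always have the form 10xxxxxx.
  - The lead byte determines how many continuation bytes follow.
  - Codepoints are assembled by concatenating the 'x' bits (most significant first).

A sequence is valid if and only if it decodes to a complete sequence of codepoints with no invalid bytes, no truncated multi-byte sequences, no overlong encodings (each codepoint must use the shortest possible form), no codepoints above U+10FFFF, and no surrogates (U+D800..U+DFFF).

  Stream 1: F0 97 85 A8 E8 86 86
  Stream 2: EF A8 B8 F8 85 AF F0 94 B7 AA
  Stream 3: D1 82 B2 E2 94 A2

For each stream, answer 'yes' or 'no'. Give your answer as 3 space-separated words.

Stream 1: decodes cleanly. VALID
Stream 2: error at byte offset 3. INVALID
Stream 3: error at byte offset 2. INVALID

Answer: yes no no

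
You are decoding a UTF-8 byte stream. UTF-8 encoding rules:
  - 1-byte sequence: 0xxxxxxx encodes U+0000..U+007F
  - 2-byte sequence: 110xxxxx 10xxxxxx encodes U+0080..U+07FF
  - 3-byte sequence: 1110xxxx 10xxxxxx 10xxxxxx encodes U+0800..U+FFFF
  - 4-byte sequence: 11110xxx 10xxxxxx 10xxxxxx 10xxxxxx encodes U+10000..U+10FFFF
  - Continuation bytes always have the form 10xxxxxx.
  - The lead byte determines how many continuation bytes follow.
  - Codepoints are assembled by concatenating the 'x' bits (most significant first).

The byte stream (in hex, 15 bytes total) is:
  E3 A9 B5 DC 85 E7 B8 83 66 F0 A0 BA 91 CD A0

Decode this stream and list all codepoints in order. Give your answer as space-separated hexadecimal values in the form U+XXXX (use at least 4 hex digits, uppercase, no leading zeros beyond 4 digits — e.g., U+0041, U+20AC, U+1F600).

Answer: U+3A75 U+0705 U+7E03 U+0066 U+20E91 U+0360

Derivation:
Byte[0]=E3: 3-byte lead, need 2 cont bytes. acc=0x3
Byte[1]=A9: continuation. acc=(acc<<6)|0x29=0xE9
Byte[2]=B5: continuation. acc=(acc<<6)|0x35=0x3A75
Completed: cp=U+3A75 (starts at byte 0)
Byte[3]=DC: 2-byte lead, need 1 cont bytes. acc=0x1C
Byte[4]=85: continuation. acc=(acc<<6)|0x05=0x705
Completed: cp=U+0705 (starts at byte 3)
Byte[5]=E7: 3-byte lead, need 2 cont bytes. acc=0x7
Byte[6]=B8: continuation. acc=(acc<<6)|0x38=0x1F8
Byte[7]=83: continuation. acc=(acc<<6)|0x03=0x7E03
Completed: cp=U+7E03 (starts at byte 5)
Byte[8]=66: 1-byte ASCII. cp=U+0066
Byte[9]=F0: 4-byte lead, need 3 cont bytes. acc=0x0
Byte[10]=A0: continuation. acc=(acc<<6)|0x20=0x20
Byte[11]=BA: continuation. acc=(acc<<6)|0x3A=0x83A
Byte[12]=91: continuation. acc=(acc<<6)|0x11=0x20E91
Completed: cp=U+20E91 (starts at byte 9)
Byte[13]=CD: 2-byte lead, need 1 cont bytes. acc=0xD
Byte[14]=A0: continuation. acc=(acc<<6)|0x20=0x360
Completed: cp=U+0360 (starts at byte 13)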